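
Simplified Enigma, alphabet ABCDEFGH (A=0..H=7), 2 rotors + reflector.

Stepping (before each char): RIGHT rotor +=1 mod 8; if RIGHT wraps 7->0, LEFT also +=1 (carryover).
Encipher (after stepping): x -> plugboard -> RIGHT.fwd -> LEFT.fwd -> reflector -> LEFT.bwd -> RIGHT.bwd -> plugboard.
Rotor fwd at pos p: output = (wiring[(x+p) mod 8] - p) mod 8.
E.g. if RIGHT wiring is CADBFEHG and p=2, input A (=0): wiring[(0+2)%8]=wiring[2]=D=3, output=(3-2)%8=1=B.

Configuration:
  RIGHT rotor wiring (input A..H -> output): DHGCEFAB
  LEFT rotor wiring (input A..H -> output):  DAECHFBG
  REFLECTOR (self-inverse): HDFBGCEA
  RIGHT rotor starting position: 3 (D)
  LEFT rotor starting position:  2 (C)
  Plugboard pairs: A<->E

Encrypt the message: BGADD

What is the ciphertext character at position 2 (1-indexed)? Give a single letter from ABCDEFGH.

Char 1 ('B'): step: R->4, L=2; B->plug->B->R->B->L->A->refl->H->L'->E->R'->C->plug->C
Char 2 ('G'): step: R->5, L=2; G->plug->G->R->F->L->E->refl->G->L'->H->R'->H->plug->H

H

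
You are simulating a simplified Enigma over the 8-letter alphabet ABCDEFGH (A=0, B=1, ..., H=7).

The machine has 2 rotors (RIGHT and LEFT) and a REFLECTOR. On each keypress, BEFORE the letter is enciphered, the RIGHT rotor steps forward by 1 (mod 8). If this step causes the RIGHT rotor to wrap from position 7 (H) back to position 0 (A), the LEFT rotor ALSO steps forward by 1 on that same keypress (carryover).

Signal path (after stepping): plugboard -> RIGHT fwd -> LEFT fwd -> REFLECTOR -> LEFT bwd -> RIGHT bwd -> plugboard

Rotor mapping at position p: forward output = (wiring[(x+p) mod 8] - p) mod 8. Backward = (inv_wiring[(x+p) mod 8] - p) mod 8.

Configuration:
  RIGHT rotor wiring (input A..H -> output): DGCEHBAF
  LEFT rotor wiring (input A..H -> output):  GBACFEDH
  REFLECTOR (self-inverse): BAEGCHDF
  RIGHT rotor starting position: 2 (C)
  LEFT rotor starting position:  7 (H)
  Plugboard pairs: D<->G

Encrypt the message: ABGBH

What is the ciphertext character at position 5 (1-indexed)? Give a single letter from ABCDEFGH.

Char 1 ('A'): step: R->3, L=7; A->plug->A->R->B->L->H->refl->F->L'->G->R'->C->plug->C
Char 2 ('B'): step: R->4, L=7; B->plug->B->R->F->L->G->refl->D->L'->E->R'->C->plug->C
Char 3 ('G'): step: R->5, L=7; G->plug->D->R->G->L->F->refl->H->L'->B->R'->E->plug->E
Char 4 ('B'): step: R->6, L=7; B->plug->B->R->H->L->E->refl->C->L'->C->R'->A->plug->A
Char 5 ('H'): step: R->7, L=7; H->plug->H->R->B->L->H->refl->F->L'->G->R'->A->plug->A

A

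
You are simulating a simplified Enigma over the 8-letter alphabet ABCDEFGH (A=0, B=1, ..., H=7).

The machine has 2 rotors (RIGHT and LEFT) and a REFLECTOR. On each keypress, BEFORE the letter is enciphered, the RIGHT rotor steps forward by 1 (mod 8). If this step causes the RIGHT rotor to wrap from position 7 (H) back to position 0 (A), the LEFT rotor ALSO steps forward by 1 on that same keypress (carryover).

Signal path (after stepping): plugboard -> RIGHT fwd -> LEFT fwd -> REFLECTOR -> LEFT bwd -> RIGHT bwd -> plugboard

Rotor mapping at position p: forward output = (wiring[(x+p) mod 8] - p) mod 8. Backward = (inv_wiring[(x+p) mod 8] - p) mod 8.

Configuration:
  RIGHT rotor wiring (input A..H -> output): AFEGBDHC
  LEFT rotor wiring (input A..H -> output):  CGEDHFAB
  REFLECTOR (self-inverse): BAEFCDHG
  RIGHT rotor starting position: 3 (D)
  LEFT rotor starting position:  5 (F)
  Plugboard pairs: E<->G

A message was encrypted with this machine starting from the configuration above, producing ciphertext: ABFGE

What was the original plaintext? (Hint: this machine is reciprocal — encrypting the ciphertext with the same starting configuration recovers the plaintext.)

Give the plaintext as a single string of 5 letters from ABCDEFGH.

Char 1 ('A'): step: R->4, L=5; A->plug->A->R->F->L->H->refl->G->L'->G->R'->D->plug->D
Char 2 ('B'): step: R->5, L=5; B->plug->B->R->C->L->E->refl->C->L'->H->R'->F->plug->F
Char 3 ('F'): step: R->6, L=5; F->plug->F->R->A->L->A->refl->B->L'->E->R'->B->plug->B
Char 4 ('G'): step: R->7, L=5; G->plug->E->R->H->L->C->refl->E->L'->C->R'->F->plug->F
Char 5 ('E'): step: R->0, L->6 (L advanced); E->plug->G->R->H->L->H->refl->G->L'->E->R'->C->plug->C

Answer: DFBFC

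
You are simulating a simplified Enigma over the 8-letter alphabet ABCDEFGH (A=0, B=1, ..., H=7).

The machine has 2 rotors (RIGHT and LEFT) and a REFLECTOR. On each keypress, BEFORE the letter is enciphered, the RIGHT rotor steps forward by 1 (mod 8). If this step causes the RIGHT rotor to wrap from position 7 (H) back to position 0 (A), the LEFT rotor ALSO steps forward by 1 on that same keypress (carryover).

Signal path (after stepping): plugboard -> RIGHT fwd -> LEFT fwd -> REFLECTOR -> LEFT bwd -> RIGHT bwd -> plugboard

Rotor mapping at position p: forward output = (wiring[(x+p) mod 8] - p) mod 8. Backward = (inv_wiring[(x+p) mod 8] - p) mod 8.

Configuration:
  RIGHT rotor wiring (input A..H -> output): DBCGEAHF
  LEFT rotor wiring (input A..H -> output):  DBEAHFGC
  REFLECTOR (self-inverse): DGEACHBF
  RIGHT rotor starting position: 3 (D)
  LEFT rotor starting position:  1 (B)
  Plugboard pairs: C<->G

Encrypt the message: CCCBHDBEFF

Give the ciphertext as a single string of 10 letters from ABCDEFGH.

Answer: GGDEAGAHGA

Derivation:
Char 1 ('C'): step: R->4, L=1; C->plug->G->R->G->L->B->refl->G->L'->D->R'->C->plug->G
Char 2 ('C'): step: R->5, L=1; C->plug->G->R->B->L->D->refl->A->L'->A->R'->C->plug->G
Char 3 ('C'): step: R->6, L=1; C->plug->G->R->G->L->B->refl->G->L'->D->R'->D->plug->D
Char 4 ('B'): step: R->7, L=1; B->plug->B->R->E->L->E->refl->C->L'->H->R'->E->plug->E
Char 5 ('H'): step: R->0, L->2 (L advanced); H->plug->H->R->F->L->A->refl->D->L'->D->R'->A->plug->A
Char 6 ('D'): step: R->1, L=2; D->plug->D->R->D->L->D->refl->A->L'->F->R'->C->plug->G
Char 7 ('B'): step: R->2, L=2; B->plug->B->R->E->L->E->refl->C->L'->A->R'->A->plug->A
Char 8 ('E'): step: R->3, L=2; E->plug->E->R->C->L->F->refl->H->L'->H->R'->H->plug->H
Char 9 ('F'): step: R->4, L=2; F->plug->F->R->F->L->A->refl->D->L'->D->R'->C->plug->G
Char 10 ('F'): step: R->5, L=2; F->plug->F->R->F->L->A->refl->D->L'->D->R'->A->plug->A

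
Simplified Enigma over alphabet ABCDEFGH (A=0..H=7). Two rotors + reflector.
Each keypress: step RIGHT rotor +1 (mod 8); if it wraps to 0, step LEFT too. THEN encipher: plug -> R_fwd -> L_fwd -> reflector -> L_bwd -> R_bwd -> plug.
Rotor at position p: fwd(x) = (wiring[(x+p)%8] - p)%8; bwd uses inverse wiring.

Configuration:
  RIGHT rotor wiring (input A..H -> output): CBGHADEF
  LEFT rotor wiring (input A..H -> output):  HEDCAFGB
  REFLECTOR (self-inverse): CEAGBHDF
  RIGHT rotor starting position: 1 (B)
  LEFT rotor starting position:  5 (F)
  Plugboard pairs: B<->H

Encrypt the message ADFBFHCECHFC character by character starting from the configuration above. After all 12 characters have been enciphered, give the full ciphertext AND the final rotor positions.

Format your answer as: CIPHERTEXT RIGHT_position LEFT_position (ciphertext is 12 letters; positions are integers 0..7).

Answer: CEHCGEEHGEGA 5 6

Derivation:
Char 1 ('A'): step: R->2, L=5; A->plug->A->R->E->L->H->refl->F->L'->G->R'->C->plug->C
Char 2 ('D'): step: R->3, L=5; D->plug->D->R->B->L->B->refl->E->L'->C->R'->E->plug->E
Char 3 ('F'): step: R->4, L=5; F->plug->F->R->F->L->G->refl->D->L'->H->R'->B->plug->H
Char 4 ('B'): step: R->5, L=5; B->plug->H->R->D->L->C->refl->A->L'->A->R'->C->plug->C
Char 5 ('F'): step: R->6, L=5; F->plug->F->R->B->L->B->refl->E->L'->C->R'->G->plug->G
Char 6 ('H'): step: R->7, L=5; H->plug->B->R->D->L->C->refl->A->L'->A->R'->E->plug->E
Char 7 ('C'): step: R->0, L->6 (L advanced); C->plug->C->R->G->L->C->refl->A->L'->A->R'->E->plug->E
Char 8 ('E'): step: R->1, L=6; E->plug->E->R->C->L->B->refl->E->L'->F->R'->B->plug->H
Char 9 ('C'): step: R->2, L=6; C->plug->C->R->G->L->C->refl->A->L'->A->R'->G->plug->G
Char 10 ('H'): step: R->3, L=6; H->plug->B->R->F->L->E->refl->B->L'->C->R'->E->plug->E
Char 11 ('F'): step: R->4, L=6; F->plug->F->R->F->L->E->refl->B->L'->C->R'->G->plug->G
Char 12 ('C'): step: R->5, L=6; C->plug->C->R->A->L->A->refl->C->L'->G->R'->A->plug->A
Final: ciphertext=CEHCGEEHGEGA, RIGHT=5, LEFT=6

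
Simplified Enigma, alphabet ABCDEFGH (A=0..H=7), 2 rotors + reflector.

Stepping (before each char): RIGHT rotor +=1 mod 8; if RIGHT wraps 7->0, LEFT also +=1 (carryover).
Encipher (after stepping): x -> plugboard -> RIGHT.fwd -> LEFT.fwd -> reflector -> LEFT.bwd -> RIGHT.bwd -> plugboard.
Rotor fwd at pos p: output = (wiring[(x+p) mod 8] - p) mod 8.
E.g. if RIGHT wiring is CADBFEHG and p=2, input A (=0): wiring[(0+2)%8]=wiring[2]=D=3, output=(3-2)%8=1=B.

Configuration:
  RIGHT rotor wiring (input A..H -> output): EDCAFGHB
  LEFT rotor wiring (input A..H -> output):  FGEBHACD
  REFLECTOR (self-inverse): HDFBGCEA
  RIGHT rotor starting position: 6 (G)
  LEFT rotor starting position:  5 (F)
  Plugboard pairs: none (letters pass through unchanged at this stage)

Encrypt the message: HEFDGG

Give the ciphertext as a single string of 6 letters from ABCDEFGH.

Answer: CFEADD

Derivation:
Char 1 ('H'): step: R->7, L=5; H->plug->H->R->A->L->D->refl->B->L'->E->R'->C->plug->C
Char 2 ('E'): step: R->0, L->6 (L advanced); E->plug->E->R->F->L->D->refl->B->L'->G->R'->F->plug->F
Char 3 ('F'): step: R->1, L=6; F->plug->F->R->G->L->B->refl->D->L'->F->R'->E->plug->E
Char 4 ('D'): step: R->2, L=6; D->plug->D->R->E->L->G->refl->E->L'->A->R'->A->plug->A
Char 5 ('G'): step: R->3, L=6; G->plug->G->R->A->L->E->refl->G->L'->E->R'->D->plug->D
Char 6 ('G'): step: R->4, L=6; G->plug->G->R->G->L->B->refl->D->L'->F->R'->D->plug->D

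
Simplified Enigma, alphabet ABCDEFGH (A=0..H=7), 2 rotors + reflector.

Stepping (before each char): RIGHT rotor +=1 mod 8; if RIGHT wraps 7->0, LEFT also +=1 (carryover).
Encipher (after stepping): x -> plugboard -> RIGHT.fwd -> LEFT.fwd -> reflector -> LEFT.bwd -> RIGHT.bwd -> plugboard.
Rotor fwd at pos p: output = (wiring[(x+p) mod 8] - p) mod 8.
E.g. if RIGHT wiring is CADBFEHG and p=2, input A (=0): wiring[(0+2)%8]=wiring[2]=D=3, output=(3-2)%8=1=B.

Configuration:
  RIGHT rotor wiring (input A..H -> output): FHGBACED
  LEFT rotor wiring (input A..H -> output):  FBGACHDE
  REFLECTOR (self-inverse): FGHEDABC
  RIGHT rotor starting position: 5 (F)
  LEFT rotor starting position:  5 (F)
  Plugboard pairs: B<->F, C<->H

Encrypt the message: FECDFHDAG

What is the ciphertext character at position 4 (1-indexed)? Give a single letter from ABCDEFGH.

Char 1 ('F'): step: R->6, L=5; F->plug->B->R->F->L->B->refl->G->L'->B->R'->D->plug->D
Char 2 ('E'): step: R->7, L=5; E->plug->E->R->C->L->H->refl->C->L'->A->R'->C->plug->H
Char 3 ('C'): step: R->0, L->6 (L advanced); C->plug->H->R->D->L->D->refl->E->L'->G->R'->C->plug->H
Char 4 ('D'): step: R->1, L=6; D->plug->D->R->H->L->B->refl->G->L'->B->R'->E->plug->E

E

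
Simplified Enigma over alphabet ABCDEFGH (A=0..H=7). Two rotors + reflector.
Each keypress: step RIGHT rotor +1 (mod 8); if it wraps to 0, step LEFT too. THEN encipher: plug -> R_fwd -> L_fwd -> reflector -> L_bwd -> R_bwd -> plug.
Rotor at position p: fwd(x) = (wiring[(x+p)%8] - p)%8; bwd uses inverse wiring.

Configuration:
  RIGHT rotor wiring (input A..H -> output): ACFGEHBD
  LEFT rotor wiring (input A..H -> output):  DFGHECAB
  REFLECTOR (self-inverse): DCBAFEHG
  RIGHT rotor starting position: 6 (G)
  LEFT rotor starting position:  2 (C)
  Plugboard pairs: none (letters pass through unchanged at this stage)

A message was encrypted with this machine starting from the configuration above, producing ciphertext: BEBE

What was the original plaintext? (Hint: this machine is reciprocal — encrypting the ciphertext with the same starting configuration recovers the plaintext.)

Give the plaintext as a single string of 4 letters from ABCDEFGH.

Char 1 ('B'): step: R->7, L=2; B->plug->B->R->B->L->F->refl->E->L'->A->R'->G->plug->G
Char 2 ('E'): step: R->0, L->3 (L advanced); E->plug->E->R->E->L->G->refl->H->L'->C->R'->B->plug->B
Char 3 ('B'): step: R->1, L=3; B->plug->B->R->E->L->G->refl->H->L'->C->R'->G->plug->G
Char 4 ('E'): step: R->2, L=3; E->plug->E->R->H->L->D->refl->A->L'->F->R'->D->plug->D

Answer: GBGD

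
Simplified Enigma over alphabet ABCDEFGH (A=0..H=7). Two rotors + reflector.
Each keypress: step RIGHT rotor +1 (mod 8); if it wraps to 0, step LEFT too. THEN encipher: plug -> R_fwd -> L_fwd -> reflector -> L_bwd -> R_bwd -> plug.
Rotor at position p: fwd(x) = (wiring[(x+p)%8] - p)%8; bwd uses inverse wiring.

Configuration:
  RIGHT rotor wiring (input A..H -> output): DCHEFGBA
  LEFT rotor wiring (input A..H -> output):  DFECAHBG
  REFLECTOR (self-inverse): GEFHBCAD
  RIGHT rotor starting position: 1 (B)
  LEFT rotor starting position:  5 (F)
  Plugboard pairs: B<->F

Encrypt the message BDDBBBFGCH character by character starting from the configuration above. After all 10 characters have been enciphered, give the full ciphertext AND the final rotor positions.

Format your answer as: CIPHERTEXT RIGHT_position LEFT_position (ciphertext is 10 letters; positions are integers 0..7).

Answer: HBGAHDBEHA 3 6

Derivation:
Char 1 ('B'): step: R->2, L=5; B->plug->F->R->G->L->F->refl->C->L'->A->R'->H->plug->H
Char 2 ('D'): step: R->3, L=5; D->plug->D->R->G->L->F->refl->C->L'->A->R'->F->plug->B
Char 3 ('D'): step: R->4, L=5; D->plug->D->R->E->L->A->refl->G->L'->D->R'->G->plug->G
Char 4 ('B'): step: R->5, L=5; B->plug->F->R->C->L->B->refl->E->L'->B->R'->A->plug->A
Char 5 ('B'): step: R->6, L=5; B->plug->F->R->G->L->F->refl->C->L'->A->R'->H->plug->H
Char 6 ('B'): step: R->7, L=5; B->plug->F->R->G->L->F->refl->C->L'->A->R'->D->plug->D
Char 7 ('F'): step: R->0, L->6 (L advanced); F->plug->B->R->C->L->F->refl->C->L'->G->R'->F->plug->B
Char 8 ('G'): step: R->1, L=6; G->plug->G->R->H->L->B->refl->E->L'->F->R'->E->plug->E
Char 9 ('C'): step: R->2, L=6; C->plug->C->R->D->L->H->refl->D->L'->A->R'->H->plug->H
Char 10 ('H'): step: R->3, L=6; H->plug->H->R->E->L->G->refl->A->L'->B->R'->A->plug->A
Final: ciphertext=HBGAHDBEHA, RIGHT=3, LEFT=6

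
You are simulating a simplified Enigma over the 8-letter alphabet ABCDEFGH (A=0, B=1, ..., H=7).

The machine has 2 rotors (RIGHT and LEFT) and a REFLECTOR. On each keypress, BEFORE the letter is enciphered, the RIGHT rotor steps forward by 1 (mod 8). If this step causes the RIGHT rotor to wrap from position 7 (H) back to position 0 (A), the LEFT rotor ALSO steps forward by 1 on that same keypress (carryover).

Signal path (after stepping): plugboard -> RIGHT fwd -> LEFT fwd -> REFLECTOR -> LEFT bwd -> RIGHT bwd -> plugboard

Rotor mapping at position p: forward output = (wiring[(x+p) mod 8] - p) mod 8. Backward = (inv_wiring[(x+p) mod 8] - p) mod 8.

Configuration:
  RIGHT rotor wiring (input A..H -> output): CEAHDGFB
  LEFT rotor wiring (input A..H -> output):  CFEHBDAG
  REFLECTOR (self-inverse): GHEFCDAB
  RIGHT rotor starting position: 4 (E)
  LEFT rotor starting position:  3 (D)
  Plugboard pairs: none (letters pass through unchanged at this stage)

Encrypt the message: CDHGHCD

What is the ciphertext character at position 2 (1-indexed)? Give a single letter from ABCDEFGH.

Char 1 ('C'): step: R->5, L=3; C->plug->C->R->E->L->D->refl->F->L'->D->R'->F->plug->F
Char 2 ('D'): step: R->6, L=3; D->plug->D->R->G->L->C->refl->E->L'->A->R'->H->plug->H

H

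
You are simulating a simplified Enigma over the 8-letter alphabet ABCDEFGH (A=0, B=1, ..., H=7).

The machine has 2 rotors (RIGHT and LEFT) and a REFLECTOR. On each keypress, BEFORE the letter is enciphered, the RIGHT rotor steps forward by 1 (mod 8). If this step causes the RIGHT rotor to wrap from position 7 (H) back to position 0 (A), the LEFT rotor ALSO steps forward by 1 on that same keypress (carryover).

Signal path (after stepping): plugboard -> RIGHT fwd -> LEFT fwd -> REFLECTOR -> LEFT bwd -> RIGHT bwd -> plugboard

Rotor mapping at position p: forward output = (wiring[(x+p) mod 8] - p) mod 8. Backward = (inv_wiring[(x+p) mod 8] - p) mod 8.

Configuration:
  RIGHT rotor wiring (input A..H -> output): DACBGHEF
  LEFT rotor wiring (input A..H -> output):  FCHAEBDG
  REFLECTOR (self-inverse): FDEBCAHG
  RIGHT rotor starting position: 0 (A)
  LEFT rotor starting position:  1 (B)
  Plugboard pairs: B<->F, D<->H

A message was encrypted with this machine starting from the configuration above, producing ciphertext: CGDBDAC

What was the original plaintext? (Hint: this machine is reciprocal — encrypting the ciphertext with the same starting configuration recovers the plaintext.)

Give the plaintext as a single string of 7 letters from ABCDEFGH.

Char 1 ('C'): step: R->1, L=1; C->plug->C->R->A->L->B->refl->D->L'->D->R'->F->plug->B
Char 2 ('G'): step: R->2, L=1; G->plug->G->R->B->L->G->refl->H->L'->C->R'->E->plug->E
Char 3 ('D'): step: R->3, L=1; D->plug->H->R->H->L->E->refl->C->L'->F->R'->G->plug->G
Char 4 ('B'): step: R->4, L=1; B->plug->F->R->E->L->A->refl->F->L'->G->R'->G->plug->G
Char 5 ('D'): step: R->5, L=1; D->plug->H->R->B->L->G->refl->H->L'->C->R'->A->plug->A
Char 6 ('A'): step: R->6, L=1; A->plug->A->R->G->L->F->refl->A->L'->E->R'->E->plug->E
Char 7 ('C'): step: R->7, L=1; C->plug->C->R->B->L->G->refl->H->L'->C->R'->E->plug->E

Answer: BEGGAEE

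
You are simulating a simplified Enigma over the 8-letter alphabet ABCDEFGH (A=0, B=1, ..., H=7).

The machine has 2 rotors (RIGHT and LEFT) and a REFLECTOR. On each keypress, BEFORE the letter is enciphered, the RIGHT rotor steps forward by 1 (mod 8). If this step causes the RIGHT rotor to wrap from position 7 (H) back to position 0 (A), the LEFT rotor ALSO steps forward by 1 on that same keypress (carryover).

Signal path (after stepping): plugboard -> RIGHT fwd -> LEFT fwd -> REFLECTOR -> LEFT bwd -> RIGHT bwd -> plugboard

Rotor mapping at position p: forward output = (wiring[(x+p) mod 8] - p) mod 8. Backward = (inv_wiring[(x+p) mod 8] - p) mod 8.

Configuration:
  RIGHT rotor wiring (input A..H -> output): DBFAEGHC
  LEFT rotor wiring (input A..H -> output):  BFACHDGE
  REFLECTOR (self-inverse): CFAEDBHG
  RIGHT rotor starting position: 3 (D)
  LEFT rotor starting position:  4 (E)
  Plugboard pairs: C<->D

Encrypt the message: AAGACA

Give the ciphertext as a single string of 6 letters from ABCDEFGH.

Answer: CHHDHH

Derivation:
Char 1 ('A'): step: R->4, L=4; A->plug->A->R->A->L->D->refl->E->L'->G->R'->D->plug->C
Char 2 ('A'): step: R->5, L=4; A->plug->A->R->B->L->H->refl->G->L'->H->R'->H->plug->H
Char 3 ('G'): step: R->6, L=4; G->plug->G->R->G->L->E->refl->D->L'->A->R'->H->plug->H
Char 4 ('A'): step: R->7, L=4; A->plug->A->R->D->L->A->refl->C->L'->C->R'->C->plug->D
Char 5 ('C'): step: R->0, L->5 (L advanced); C->plug->D->R->A->L->G->refl->H->L'->C->R'->H->plug->H
Char 6 ('A'): step: R->1, L=5; A->plug->A->R->A->L->G->refl->H->L'->C->R'->H->plug->H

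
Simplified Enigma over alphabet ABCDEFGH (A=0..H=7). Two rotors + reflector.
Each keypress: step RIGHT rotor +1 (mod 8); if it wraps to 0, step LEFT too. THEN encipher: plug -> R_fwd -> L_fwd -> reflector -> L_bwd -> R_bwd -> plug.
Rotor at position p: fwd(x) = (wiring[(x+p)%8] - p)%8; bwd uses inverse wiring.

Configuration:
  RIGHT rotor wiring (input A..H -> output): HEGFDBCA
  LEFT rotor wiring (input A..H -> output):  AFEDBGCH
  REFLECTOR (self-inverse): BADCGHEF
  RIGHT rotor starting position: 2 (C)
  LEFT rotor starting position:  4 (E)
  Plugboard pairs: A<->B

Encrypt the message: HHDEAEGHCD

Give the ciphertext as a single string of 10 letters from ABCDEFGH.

Answer: GEBFDGHADF

Derivation:
Char 1 ('H'): step: R->3, L=4; H->plug->H->R->D->L->D->refl->C->L'->B->R'->G->plug->G
Char 2 ('H'): step: R->4, L=4; H->plug->H->R->B->L->C->refl->D->L'->D->R'->E->plug->E
Char 3 ('D'): step: R->5, L=4; D->plug->D->R->C->L->G->refl->E->L'->E->R'->A->plug->B
Char 4 ('E'): step: R->6, L=4; E->plug->E->R->A->L->F->refl->H->L'->H->R'->F->plug->F
Char 5 ('A'): step: R->7, L=4; A->plug->B->R->A->L->F->refl->H->L'->H->R'->D->plug->D
Char 6 ('E'): step: R->0, L->5 (L advanced); E->plug->E->R->D->L->D->refl->C->L'->C->R'->G->plug->G
Char 7 ('G'): step: R->1, L=5; G->plug->G->R->H->L->E->refl->G->L'->G->R'->H->plug->H
Char 8 ('H'): step: R->2, L=5; H->plug->H->R->C->L->C->refl->D->L'->D->R'->B->plug->A
Char 9 ('C'): step: R->3, L=5; C->plug->C->R->G->L->G->refl->E->L'->H->R'->D->plug->D
Char 10 ('D'): step: R->4, L=5; D->plug->D->R->E->L->A->refl->B->L'->A->R'->F->plug->F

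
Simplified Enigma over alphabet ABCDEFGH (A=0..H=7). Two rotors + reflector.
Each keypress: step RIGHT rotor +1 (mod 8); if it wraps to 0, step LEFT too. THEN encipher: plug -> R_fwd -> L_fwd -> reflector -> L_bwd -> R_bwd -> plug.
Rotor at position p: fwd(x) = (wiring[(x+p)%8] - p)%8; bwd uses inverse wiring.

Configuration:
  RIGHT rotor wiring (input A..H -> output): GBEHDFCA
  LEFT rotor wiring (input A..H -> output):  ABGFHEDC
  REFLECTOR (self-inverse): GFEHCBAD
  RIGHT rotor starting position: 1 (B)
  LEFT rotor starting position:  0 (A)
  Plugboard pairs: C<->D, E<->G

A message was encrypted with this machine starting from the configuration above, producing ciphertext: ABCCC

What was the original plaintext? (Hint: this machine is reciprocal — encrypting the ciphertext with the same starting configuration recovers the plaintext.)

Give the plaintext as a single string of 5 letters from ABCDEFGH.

Answer: GDDDF

Derivation:
Char 1 ('A'): step: R->2, L=0; A->plug->A->R->C->L->G->refl->A->L'->A->R'->E->plug->G
Char 2 ('B'): step: R->3, L=0; B->plug->B->R->A->L->A->refl->G->L'->C->R'->C->plug->D
Char 3 ('C'): step: R->4, L=0; C->plug->D->R->E->L->H->refl->D->L'->G->R'->C->plug->D
Char 4 ('C'): step: R->5, L=0; C->plug->D->R->B->L->B->refl->F->L'->D->R'->C->plug->D
Char 5 ('C'): step: R->6, L=0; C->plug->D->R->D->L->F->refl->B->L'->B->R'->F->plug->F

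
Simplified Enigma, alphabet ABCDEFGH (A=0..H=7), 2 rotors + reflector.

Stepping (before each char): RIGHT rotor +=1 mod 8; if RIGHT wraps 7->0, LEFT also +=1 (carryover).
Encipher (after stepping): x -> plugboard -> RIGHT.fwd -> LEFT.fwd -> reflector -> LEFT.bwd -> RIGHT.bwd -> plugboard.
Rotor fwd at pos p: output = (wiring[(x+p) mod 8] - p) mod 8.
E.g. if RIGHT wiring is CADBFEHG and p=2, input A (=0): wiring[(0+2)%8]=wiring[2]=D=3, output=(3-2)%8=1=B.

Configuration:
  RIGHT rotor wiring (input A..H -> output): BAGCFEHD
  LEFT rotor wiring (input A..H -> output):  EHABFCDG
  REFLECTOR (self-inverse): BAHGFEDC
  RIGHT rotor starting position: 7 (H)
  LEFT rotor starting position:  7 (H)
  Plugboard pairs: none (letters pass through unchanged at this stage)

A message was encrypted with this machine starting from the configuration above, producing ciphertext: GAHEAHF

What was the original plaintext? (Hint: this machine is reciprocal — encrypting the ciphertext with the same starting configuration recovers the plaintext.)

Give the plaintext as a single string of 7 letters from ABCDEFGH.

Char 1 ('G'): step: R->0, L->0 (L advanced); G->plug->G->R->H->L->G->refl->D->L'->G->R'->C->plug->C
Char 2 ('A'): step: R->1, L=0; A->plug->A->R->H->L->G->refl->D->L'->G->R'->F->plug->F
Char 3 ('H'): step: R->2, L=0; H->plug->H->R->G->L->D->refl->G->L'->H->R'->G->plug->G
Char 4 ('E'): step: R->3, L=0; E->plug->E->R->A->L->E->refl->F->L'->E->R'->D->plug->D
Char 5 ('A'): step: R->4, L=0; A->plug->A->R->B->L->H->refl->C->L'->F->R'->E->plug->E
Char 6 ('H'): step: R->5, L=0; H->plug->H->R->A->L->E->refl->F->L'->E->R'->D->plug->D
Char 7 ('F'): step: R->6, L=0; F->plug->F->R->E->L->F->refl->E->L'->A->R'->E->plug->E

Answer: CFGDEDE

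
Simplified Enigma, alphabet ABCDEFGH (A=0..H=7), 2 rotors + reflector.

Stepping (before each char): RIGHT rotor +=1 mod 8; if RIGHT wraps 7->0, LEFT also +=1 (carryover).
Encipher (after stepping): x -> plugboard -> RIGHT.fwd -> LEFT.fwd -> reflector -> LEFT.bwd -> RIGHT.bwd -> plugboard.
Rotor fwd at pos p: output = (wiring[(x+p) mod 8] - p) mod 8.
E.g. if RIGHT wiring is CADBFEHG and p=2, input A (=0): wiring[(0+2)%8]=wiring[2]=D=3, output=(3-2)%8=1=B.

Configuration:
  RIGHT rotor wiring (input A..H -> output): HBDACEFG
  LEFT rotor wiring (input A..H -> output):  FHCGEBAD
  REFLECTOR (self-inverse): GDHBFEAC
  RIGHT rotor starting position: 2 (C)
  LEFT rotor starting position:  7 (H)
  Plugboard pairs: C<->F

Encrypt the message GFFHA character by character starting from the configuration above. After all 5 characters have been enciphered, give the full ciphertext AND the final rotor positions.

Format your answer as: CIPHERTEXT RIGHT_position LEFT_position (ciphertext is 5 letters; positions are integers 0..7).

Char 1 ('G'): step: R->3, L=7; G->plug->G->R->G->L->C->refl->H->L'->E->R'->F->plug->C
Char 2 ('F'): step: R->4, L=7; F->plug->C->R->B->L->G->refl->A->L'->C->R'->D->plug->D
Char 3 ('F'): step: R->5, L=7; F->plug->C->R->B->L->G->refl->A->L'->C->R'->D->plug->D
Char 4 ('H'): step: R->6, L=7; H->plug->H->R->G->L->C->refl->H->L'->E->R'->G->plug->G
Char 5 ('A'): step: R->7, L=7; A->plug->A->R->H->L->B->refl->D->L'->D->R'->F->plug->C
Final: ciphertext=CDDGC, RIGHT=7, LEFT=7

Answer: CDDGC 7 7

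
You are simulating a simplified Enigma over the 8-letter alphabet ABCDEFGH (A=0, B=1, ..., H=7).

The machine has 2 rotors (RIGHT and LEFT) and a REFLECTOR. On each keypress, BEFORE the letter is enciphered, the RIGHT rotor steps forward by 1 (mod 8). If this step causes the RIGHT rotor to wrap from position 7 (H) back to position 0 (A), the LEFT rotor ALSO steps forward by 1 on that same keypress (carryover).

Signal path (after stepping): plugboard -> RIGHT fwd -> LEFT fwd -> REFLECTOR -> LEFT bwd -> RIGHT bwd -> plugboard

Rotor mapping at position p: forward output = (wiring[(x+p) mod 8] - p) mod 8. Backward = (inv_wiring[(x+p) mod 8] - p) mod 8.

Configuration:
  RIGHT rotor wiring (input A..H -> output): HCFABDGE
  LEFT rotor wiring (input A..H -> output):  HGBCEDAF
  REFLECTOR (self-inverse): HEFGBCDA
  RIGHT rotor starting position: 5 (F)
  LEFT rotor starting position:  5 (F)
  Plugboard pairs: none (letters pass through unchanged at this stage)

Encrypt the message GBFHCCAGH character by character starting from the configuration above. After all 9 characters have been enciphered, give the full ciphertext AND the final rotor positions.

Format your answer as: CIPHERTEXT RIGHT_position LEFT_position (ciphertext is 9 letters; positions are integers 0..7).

Char 1 ('G'): step: R->6, L=5; G->plug->G->R->D->L->C->refl->F->L'->G->R'->B->plug->B
Char 2 ('B'): step: R->7, L=5; B->plug->B->R->A->L->G->refl->D->L'->B->R'->E->plug->E
Char 3 ('F'): step: R->0, L->6 (L advanced); F->plug->F->R->D->L->A->refl->H->L'->B->R'->E->plug->E
Char 4 ('H'): step: R->1, L=6; H->plug->H->R->G->L->G->refl->D->L'->E->R'->B->plug->B
Char 5 ('C'): step: R->2, L=6; C->plug->C->R->H->L->F->refl->C->L'->A->R'->H->plug->H
Char 6 ('C'): step: R->3, L=6; C->plug->C->R->A->L->C->refl->F->L'->H->R'->G->plug->G
Char 7 ('A'): step: R->4, L=6; A->plug->A->R->F->L->E->refl->B->L'->C->R'->C->plug->C
Char 8 ('G'): step: R->5, L=6; G->plug->G->R->D->L->A->refl->H->L'->B->R'->B->plug->B
Char 9 ('H'): step: R->6, L=6; H->plug->H->R->F->L->E->refl->B->L'->C->R'->F->plug->F
Final: ciphertext=BEEBHGCBF, RIGHT=6, LEFT=6

Answer: BEEBHGCBF 6 6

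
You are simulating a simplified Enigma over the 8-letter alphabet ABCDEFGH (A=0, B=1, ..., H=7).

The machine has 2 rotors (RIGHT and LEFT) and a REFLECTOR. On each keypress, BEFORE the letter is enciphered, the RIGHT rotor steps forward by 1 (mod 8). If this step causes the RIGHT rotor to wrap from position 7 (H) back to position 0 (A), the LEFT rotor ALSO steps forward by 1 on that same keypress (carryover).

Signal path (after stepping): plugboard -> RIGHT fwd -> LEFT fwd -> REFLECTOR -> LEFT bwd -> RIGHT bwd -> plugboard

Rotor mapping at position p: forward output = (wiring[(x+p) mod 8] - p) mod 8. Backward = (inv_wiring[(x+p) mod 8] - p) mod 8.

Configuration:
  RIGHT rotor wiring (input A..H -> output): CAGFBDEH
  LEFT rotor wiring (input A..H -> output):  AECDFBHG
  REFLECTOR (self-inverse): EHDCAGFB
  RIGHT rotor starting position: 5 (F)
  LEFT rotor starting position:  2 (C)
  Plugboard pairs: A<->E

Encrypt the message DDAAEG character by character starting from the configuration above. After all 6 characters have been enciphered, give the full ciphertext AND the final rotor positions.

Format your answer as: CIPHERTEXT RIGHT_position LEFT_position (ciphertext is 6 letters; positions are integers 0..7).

Answer: FFGBDE 3 3

Derivation:
Char 1 ('D'): step: R->6, L=2; D->plug->D->R->C->L->D->refl->C->L'->H->R'->F->plug->F
Char 2 ('D'): step: R->7, L=2; D->plug->D->R->H->L->C->refl->D->L'->C->R'->F->plug->F
Char 3 ('A'): step: R->0, L->3 (L advanced); A->plug->E->R->B->L->C->refl->D->L'->E->R'->G->plug->G
Char 4 ('A'): step: R->1, L=3; A->plug->E->R->C->L->G->refl->F->L'->F->R'->B->plug->B
Char 5 ('E'): step: R->2, L=3; E->plug->A->R->E->L->D->refl->C->L'->B->R'->D->plug->D
Char 6 ('G'): step: R->3, L=3; G->plug->G->R->F->L->F->refl->G->L'->C->R'->A->plug->E
Final: ciphertext=FFGBDE, RIGHT=3, LEFT=3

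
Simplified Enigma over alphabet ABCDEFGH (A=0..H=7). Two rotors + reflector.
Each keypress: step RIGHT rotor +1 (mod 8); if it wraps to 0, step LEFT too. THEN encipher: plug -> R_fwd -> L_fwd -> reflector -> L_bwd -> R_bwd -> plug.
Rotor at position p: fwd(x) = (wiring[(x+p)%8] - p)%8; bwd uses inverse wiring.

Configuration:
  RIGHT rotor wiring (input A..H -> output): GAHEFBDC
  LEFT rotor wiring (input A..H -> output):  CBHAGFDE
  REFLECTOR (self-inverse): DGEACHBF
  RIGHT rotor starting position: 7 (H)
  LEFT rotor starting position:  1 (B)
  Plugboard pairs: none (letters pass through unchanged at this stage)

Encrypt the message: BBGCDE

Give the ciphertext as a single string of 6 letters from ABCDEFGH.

Answer: CCEFGB

Derivation:
Char 1 ('B'): step: R->0, L->2 (L advanced); B->plug->B->R->A->L->F->refl->H->L'->H->R'->C->plug->C
Char 2 ('B'): step: R->1, L=2; B->plug->B->R->G->L->A->refl->D->L'->D->R'->C->plug->C
Char 3 ('G'): step: R->2, L=2; G->plug->G->R->E->L->B->refl->G->L'->B->R'->E->plug->E
Char 4 ('C'): step: R->3, L=2; C->plug->C->R->G->L->A->refl->D->L'->D->R'->F->plug->F
Char 5 ('D'): step: R->4, L=2; D->plug->D->R->G->L->A->refl->D->L'->D->R'->G->plug->G
Char 6 ('E'): step: R->5, L=2; E->plug->E->R->D->L->D->refl->A->L'->G->R'->B->plug->B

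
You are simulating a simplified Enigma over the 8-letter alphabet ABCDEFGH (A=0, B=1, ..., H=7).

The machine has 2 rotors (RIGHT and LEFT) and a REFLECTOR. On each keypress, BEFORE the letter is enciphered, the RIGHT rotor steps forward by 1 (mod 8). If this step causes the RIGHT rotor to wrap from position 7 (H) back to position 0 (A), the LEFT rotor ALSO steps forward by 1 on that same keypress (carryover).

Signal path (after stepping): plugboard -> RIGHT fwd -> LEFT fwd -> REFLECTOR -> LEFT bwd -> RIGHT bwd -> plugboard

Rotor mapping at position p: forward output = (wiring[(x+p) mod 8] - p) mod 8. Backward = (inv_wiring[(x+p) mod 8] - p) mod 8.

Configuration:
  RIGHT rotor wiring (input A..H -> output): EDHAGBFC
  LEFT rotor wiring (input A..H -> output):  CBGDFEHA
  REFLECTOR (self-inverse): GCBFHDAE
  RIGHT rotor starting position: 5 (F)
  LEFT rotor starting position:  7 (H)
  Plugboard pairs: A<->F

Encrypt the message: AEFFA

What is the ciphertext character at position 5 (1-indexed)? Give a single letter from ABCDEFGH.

Char 1 ('A'): step: R->6, L=7; A->plug->F->R->C->L->C->refl->B->L'->A->R'->G->plug->G
Char 2 ('E'): step: R->7, L=7; E->plug->E->R->B->L->D->refl->F->L'->G->R'->H->plug->H
Char 3 ('F'): step: R->0, L->0 (L advanced); F->plug->A->R->E->L->F->refl->D->L'->D->R'->B->plug->B
Char 4 ('F'): step: R->1, L=0; F->plug->A->R->C->L->G->refl->A->L'->H->R'->C->plug->C
Char 5 ('A'): step: R->2, L=0; A->plug->F->R->A->L->C->refl->B->L'->B->R'->H->plug->H

H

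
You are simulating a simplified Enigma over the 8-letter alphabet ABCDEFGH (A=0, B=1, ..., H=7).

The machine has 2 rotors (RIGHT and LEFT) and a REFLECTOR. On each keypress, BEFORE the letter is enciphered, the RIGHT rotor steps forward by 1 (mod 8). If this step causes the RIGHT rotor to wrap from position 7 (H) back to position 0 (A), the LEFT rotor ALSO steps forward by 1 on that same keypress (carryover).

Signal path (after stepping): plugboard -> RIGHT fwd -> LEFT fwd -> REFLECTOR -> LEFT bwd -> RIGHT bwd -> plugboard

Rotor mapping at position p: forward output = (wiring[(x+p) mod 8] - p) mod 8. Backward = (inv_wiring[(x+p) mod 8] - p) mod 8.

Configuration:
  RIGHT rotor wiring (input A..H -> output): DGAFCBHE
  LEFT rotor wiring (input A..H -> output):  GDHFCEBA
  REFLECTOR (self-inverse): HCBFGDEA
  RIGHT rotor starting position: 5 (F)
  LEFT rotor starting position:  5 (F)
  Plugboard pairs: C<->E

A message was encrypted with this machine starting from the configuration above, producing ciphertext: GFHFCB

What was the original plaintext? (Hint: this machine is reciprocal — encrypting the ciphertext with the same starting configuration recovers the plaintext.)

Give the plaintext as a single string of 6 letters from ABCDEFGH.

Answer: AAFBFE

Derivation:
Char 1 ('G'): step: R->6, L=5; G->plug->G->R->E->L->G->refl->E->L'->B->R'->A->plug->A
Char 2 ('F'): step: R->7, L=5; F->plug->F->R->D->L->B->refl->C->L'->F->R'->A->plug->A
Char 3 ('H'): step: R->0, L->6 (L advanced); H->plug->H->R->E->L->B->refl->C->L'->B->R'->F->plug->F
Char 4 ('F'): step: R->1, L=6; F->plug->F->R->G->L->E->refl->G->L'->H->R'->B->plug->B
Char 5 ('C'): step: R->2, L=6; C->plug->E->R->F->L->H->refl->A->L'->C->R'->F->plug->F
Char 6 ('B'): step: R->3, L=6; B->plug->B->R->H->L->G->refl->E->L'->G->R'->C->plug->E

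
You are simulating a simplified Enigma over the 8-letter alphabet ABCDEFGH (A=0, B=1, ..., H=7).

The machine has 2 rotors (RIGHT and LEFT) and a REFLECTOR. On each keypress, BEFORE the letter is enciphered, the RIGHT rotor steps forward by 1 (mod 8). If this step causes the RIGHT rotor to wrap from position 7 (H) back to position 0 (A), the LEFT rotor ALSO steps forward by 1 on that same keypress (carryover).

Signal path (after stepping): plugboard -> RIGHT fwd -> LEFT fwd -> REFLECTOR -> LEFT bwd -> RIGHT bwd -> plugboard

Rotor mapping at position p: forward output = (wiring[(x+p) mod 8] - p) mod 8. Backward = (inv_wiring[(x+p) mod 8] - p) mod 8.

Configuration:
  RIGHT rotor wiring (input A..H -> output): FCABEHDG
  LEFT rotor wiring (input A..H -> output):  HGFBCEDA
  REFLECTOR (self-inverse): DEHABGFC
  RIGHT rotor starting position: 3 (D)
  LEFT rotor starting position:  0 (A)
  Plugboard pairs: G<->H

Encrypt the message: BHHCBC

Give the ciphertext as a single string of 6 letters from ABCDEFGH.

Answer: GDCFEB

Derivation:
Char 1 ('B'): step: R->4, L=0; B->plug->B->R->D->L->B->refl->E->L'->F->R'->H->plug->G
Char 2 ('H'): step: R->5, L=0; H->plug->G->R->E->L->C->refl->H->L'->A->R'->D->plug->D
Char 3 ('H'): step: R->6, L=0; H->plug->G->R->G->L->D->refl->A->L'->H->R'->C->plug->C
Char 4 ('C'): step: R->7, L=0; C->plug->C->R->D->L->B->refl->E->L'->F->R'->F->plug->F
Char 5 ('B'): step: R->0, L->1 (L advanced); B->plug->B->R->C->L->A->refl->D->L'->E->R'->E->plug->E
Char 6 ('C'): step: R->1, L=1; C->plug->C->R->A->L->F->refl->G->L'->H->R'->B->plug->B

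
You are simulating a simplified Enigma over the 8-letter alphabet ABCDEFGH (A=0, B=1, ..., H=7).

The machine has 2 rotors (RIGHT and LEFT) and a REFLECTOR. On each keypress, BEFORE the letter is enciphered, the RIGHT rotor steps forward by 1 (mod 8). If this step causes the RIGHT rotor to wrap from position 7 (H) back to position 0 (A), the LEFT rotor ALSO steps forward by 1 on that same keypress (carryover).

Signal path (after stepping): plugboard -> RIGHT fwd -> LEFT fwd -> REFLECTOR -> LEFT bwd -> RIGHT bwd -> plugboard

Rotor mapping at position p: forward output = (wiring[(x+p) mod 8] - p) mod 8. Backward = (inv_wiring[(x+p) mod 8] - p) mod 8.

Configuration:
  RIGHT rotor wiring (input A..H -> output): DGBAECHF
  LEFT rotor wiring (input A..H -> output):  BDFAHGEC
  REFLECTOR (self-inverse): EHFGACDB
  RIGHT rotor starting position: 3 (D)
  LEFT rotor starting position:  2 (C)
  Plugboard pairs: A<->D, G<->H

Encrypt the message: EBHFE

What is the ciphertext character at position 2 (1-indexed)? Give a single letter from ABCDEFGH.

Char 1 ('E'): step: R->4, L=2; E->plug->E->R->H->L->B->refl->H->L'->G->R'->B->plug->B
Char 2 ('B'): step: R->5, L=2; B->plug->B->R->C->L->F->refl->C->L'->E->R'->F->plug->F

F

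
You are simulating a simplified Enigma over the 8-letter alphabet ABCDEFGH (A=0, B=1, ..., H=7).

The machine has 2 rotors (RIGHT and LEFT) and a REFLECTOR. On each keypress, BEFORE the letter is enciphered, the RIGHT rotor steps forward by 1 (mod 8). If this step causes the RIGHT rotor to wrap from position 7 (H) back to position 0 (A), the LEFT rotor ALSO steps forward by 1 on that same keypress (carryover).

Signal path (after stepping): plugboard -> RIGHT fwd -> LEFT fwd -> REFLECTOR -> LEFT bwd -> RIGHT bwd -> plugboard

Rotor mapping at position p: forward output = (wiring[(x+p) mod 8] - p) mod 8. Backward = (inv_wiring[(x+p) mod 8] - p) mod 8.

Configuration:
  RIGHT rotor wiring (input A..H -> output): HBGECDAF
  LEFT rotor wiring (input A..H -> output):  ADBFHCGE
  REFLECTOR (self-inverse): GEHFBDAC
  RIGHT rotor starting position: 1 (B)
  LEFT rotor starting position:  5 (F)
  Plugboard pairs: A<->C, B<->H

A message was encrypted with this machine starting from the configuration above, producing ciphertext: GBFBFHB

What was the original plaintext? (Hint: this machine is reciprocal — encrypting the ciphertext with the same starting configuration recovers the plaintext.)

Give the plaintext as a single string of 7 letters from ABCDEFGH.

Char 1 ('G'): step: R->2, L=5; G->plug->G->R->F->L->E->refl->B->L'->B->R'->D->plug->D
Char 2 ('B'): step: R->3, L=5; B->plug->H->R->D->L->D->refl->F->L'->A->R'->C->plug->A
Char 3 ('F'): step: R->4, L=5; F->plug->F->R->F->L->E->refl->B->L'->B->R'->D->plug->D
Char 4 ('B'): step: R->5, L=5; B->plug->H->R->F->L->E->refl->B->L'->B->R'->F->plug->F
Char 5 ('F'): step: R->6, L=5; F->plug->F->R->G->L->A->refl->G->L'->E->R'->G->plug->G
Char 6 ('H'): step: R->7, L=5; H->plug->B->R->A->L->F->refl->D->L'->D->R'->F->plug->F
Char 7 ('B'): step: R->0, L->6 (L advanced); B->plug->H->R->F->L->H->refl->C->L'->C->R'->E->plug->E

Answer: DADFGFE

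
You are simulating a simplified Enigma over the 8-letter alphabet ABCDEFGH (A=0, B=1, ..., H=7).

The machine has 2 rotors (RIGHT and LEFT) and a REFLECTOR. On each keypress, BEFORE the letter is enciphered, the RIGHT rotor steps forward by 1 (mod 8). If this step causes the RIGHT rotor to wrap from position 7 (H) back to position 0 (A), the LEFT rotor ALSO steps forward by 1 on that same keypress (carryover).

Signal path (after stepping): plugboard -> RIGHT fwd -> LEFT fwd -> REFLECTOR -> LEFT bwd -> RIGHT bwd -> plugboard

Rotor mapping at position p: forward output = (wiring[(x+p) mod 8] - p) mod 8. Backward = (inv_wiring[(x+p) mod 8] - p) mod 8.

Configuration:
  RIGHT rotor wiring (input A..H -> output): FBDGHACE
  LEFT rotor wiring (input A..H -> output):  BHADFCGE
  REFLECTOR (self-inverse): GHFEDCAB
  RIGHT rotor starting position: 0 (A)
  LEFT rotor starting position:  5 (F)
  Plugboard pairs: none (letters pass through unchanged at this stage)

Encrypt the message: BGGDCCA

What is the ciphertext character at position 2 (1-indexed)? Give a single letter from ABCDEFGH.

Char 1 ('B'): step: R->1, L=5; B->plug->B->R->C->L->H->refl->B->L'->B->R'->F->plug->F
Char 2 ('G'): step: R->2, L=5; G->plug->G->R->D->L->E->refl->D->L'->F->R'->C->plug->C

C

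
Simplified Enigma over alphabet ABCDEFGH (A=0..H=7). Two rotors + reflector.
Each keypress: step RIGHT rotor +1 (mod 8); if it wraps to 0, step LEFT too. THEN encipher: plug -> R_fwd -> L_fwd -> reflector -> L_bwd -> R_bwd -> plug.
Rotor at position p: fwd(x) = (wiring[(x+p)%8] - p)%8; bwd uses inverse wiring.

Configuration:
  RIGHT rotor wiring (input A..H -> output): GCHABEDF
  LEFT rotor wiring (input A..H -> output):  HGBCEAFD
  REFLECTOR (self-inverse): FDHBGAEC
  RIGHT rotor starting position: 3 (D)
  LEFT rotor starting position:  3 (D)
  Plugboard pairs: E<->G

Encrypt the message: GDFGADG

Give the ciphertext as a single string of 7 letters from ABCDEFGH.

Answer: HBDADBC

Derivation:
Char 1 ('G'): step: R->4, L=3; G->plug->E->R->C->L->F->refl->A->L'->E->R'->H->plug->H
Char 2 ('D'): step: R->5, L=3; D->plug->D->R->B->L->B->refl->D->L'->G->R'->B->plug->B
Char 3 ('F'): step: R->6, L=3; F->plug->F->R->C->L->F->refl->A->L'->E->R'->D->plug->D
Char 4 ('G'): step: R->7, L=3; G->plug->E->R->B->L->B->refl->D->L'->G->R'->A->plug->A
Char 5 ('A'): step: R->0, L->4 (L advanced); A->plug->A->R->G->L->F->refl->A->L'->A->R'->D->plug->D
Char 6 ('D'): step: R->1, L=4; D->plug->D->R->A->L->A->refl->F->L'->G->R'->B->plug->B
Char 7 ('G'): step: R->2, L=4; G->plug->E->R->B->L->E->refl->G->L'->H->R'->C->plug->C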